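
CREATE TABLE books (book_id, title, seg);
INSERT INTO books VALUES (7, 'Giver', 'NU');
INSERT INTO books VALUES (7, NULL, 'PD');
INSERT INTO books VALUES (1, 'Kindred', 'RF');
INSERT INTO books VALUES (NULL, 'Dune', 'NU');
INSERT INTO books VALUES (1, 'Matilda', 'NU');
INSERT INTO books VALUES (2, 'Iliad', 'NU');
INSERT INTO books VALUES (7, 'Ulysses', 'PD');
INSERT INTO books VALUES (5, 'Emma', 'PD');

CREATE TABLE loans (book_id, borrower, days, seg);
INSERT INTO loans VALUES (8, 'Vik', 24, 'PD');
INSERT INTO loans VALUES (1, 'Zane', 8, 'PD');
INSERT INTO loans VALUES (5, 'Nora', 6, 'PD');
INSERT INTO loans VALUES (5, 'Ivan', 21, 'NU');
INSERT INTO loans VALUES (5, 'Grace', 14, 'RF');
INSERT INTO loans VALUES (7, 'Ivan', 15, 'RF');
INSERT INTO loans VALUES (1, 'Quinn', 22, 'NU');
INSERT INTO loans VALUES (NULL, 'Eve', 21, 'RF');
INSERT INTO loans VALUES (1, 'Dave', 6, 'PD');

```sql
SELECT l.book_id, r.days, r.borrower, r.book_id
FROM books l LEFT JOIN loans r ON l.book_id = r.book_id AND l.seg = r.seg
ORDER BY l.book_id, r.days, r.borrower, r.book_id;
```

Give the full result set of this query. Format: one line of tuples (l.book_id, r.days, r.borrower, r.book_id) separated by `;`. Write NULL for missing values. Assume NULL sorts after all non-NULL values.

(1, 22, Quinn, 1); (1, NULL, NULL, NULL); (2, NULL, NULL, NULL); (5, 6, Nora, 5); (7, NULL, NULL, NULL); (7, NULL, NULL, NULL); (7, NULL, NULL, NULL); (NULL, NULL, NULL, NULL)

LEFT JOIN keeps every row from `books`; unmatched rows get NULL for `loans`'s columns.
Matching on l.book_id = r.book_id AND l.seg = r.seg. A NULL in a compared column never satisfies the condition.
- book_id=7, seg=NU: no r row matches, row kept with r columns NULL.
- book_id=7, seg=PD: no r row matches, row kept with r columns NULL.
- book_id=1, seg=RF: no r row matches, row kept with r columns NULL.
- book_id=NULL, seg=NU: no r row matches, row kept with r columns NULL.
- book_id=1, seg=NU: 1 matching r row(s), so 1 row(s) emitted.
- book_id=2, seg=NU: no r row matches, row kept with r columns NULL.
- book_id=7, seg=PD: no r row matches, row kept with r columns NULL.
- book_id=5, seg=PD: 1 matching r row(s), so 1 row(s) emitted.
After projecting and ordering:
l.book_id | r.days | r.borrower | r.book_id
1 | 22 | Quinn | 1
1 | NULL | NULL | NULL
2 | NULL | NULL | NULL
5 | 6 | Nora | 5
7 | NULL | NULL | NULL
7 | NULL | NULL | NULL
7 | NULL | NULL | NULL
NULL | NULL | NULL | NULL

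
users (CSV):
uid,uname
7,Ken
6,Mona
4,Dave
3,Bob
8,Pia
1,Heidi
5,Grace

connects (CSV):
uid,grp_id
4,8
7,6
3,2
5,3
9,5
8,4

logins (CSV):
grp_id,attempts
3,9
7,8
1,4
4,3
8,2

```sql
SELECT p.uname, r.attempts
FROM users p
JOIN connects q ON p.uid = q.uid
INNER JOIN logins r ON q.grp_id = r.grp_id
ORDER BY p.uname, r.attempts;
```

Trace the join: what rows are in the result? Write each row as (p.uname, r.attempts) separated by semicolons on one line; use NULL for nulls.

Joins associate left-to-right: users INNER JOIN connects on uid gives 5 intermediate row(s).
Then INNER JOIN `logins r` on grp_id: keep only rows whose q.grp_id appears in r.

(Dave, 2); (Grace, 9); (Pia, 3)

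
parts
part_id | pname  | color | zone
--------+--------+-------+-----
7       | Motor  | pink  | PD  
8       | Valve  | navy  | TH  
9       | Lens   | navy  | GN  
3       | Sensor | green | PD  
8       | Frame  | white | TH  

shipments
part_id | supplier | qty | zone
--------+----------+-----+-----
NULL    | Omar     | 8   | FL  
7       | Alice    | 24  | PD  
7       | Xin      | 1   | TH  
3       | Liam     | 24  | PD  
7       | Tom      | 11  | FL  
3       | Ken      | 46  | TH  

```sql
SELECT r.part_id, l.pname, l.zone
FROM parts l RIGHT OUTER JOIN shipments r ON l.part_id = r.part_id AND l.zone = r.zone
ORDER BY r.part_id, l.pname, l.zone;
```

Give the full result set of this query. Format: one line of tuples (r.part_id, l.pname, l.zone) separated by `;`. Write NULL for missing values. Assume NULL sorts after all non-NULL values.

RIGHT JOIN keeps every row from `shipments`; unmatched rows get NULL for `parts`'s columns.
Matching on l.part_id = r.part_id AND l.zone = r.zone. A NULL in a compared column never satisfies the condition.
Matched pairs: 2; unmatched r rows kept: 4.

(3, Sensor, PD); (3, NULL, NULL); (7, Motor, PD); (7, NULL, NULL); (7, NULL, NULL); (NULL, NULL, NULL)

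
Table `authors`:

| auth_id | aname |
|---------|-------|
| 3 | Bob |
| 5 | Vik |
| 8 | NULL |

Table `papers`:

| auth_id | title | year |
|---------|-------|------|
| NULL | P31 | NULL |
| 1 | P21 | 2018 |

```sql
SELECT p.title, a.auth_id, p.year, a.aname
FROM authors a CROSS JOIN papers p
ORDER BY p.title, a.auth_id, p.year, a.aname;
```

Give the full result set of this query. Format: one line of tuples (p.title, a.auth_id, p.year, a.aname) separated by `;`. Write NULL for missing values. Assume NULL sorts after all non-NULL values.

CROSS JOIN pairs every row of `authors` with every row of `papers`: 3 × 2 = 6 rows.

(P21, 3, 2018, Bob); (P21, 5, 2018, Vik); (P21, 8, 2018, NULL); (P31, 3, NULL, Bob); (P31, 5, NULL, Vik); (P31, 8, NULL, NULL)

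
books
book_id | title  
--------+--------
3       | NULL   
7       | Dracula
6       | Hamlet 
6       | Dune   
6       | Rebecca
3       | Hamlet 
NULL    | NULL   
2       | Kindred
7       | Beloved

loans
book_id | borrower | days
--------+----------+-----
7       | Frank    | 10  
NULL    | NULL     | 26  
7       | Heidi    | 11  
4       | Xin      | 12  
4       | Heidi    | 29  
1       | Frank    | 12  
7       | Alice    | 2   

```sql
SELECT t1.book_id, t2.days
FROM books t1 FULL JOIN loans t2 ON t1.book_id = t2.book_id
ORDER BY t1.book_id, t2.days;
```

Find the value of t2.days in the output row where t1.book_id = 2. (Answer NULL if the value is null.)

FULL OUTER JOIN keeps every row from both sides; unmatched rows get NULL for the other side's columns.
Matching on t1.book_id = t2.book_id. A NULL in a compared column never satisfies the condition.
Matched pairs: 6; unmatched t1 rows kept: 7; unmatched t2 rows kept: 4.

NULL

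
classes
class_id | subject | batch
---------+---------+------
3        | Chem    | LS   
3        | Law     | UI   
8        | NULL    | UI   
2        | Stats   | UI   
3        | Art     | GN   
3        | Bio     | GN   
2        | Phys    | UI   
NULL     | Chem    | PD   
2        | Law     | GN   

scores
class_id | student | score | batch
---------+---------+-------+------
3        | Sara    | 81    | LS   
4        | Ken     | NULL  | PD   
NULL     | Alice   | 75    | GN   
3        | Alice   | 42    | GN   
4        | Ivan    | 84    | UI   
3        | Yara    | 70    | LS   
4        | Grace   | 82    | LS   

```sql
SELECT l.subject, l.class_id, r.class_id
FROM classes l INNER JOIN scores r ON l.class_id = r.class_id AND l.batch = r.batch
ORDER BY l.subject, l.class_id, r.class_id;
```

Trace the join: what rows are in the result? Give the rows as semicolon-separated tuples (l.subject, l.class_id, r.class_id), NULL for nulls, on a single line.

(Art, 3, 3); (Bio, 3, 3); (Chem, 3, 3); (Chem, 3, 3)

INNER JOIN keeps only pairs where the ON condition holds.
Matching on l.class_id = r.class_id AND l.batch = r.batch. A NULL in a compared column never satisfies the condition.
- l (class_id=3, batch=LS) pairs with 2 row(s) of r.
- l (class_id=3, batch=UI) has no partner → excluded.
- l (class_id=8, batch=UI) has no partner → excluded.
- l (class_id=2, batch=UI) has no partner → excluded.
- l (class_id=3, batch=GN) pairs with 1 row(s) of r.
- l (class_id=3, batch=GN) pairs with 1 row(s) of r.
- l (class_id=2, batch=UI) has no partner → excluded.
- l (class_id=NULL, batch=PD) has no partner → excluded.
- l (class_id=2, batch=GN) has no partner → excluded.
After projecting and ordering:
l.subject | l.class_id | r.class_id
Art | 3 | 3
Bio | 3 | 3
Chem | 3 | 3
Chem | 3 | 3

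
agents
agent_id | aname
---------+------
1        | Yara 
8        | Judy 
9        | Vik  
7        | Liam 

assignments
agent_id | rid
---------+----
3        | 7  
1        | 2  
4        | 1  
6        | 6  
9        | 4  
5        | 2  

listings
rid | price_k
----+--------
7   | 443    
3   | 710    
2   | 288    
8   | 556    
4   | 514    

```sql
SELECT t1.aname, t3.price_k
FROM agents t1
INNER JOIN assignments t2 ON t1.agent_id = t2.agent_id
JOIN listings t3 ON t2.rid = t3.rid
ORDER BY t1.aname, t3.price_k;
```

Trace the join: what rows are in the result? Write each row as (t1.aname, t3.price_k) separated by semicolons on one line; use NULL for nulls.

(Vik, 514); (Yara, 288)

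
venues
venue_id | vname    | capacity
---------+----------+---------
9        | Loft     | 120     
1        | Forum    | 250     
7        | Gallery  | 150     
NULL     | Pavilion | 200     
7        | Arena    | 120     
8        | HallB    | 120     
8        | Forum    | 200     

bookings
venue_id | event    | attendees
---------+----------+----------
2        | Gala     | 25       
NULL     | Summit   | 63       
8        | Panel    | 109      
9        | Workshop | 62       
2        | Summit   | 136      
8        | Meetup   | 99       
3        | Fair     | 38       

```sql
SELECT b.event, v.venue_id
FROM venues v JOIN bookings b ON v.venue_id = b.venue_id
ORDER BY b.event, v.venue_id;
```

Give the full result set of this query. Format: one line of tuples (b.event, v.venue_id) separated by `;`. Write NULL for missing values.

(Meetup, 8); (Meetup, 8); (Panel, 8); (Panel, 8); (Workshop, 9)

INNER JOIN keeps only pairs where the ON condition holds.
Matching on v.venue_id = b.venue_id. A NULL in a compared column never satisfies the condition.
Matched pairs: 5.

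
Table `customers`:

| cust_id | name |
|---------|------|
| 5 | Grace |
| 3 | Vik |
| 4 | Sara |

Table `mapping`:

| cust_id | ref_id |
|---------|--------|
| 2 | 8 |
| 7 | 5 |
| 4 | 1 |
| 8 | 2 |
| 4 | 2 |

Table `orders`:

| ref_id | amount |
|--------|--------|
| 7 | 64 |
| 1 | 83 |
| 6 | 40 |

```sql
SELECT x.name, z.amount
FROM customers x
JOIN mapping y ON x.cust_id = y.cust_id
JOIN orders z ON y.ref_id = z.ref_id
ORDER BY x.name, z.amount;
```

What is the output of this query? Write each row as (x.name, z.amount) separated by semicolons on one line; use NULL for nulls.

(Sara, 83)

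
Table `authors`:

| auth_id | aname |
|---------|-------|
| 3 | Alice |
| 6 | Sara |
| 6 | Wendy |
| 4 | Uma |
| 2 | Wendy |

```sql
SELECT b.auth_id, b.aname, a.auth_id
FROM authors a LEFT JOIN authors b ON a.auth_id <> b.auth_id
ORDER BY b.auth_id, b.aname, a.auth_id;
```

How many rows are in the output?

LEFT JOIN keeps every row from `authors a`; unmatched rows get NULL for `authors b`'s columns.
Matching on a.auth_id <> b.auth_id.
- a[0] auth_id=3 → 4 match(es) in b → 4 row(s).
- a[1] auth_id=6 → 3 match(es) in b → 3 row(s).
- a[2] auth_id=6 → 3 match(es) in b → 3 row(s).
- a[3] auth_id=4 → 4 match(es) in b → 4 row(s).
- a[4] auth_id=2 → 4 match(es) in b → 4 row(s).
Total: 18 rows.

18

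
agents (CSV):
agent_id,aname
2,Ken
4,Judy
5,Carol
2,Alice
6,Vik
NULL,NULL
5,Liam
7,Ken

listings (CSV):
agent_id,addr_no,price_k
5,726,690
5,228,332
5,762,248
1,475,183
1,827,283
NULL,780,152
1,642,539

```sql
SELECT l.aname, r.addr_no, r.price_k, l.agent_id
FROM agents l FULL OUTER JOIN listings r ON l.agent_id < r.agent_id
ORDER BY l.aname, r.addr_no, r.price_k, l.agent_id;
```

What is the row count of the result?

18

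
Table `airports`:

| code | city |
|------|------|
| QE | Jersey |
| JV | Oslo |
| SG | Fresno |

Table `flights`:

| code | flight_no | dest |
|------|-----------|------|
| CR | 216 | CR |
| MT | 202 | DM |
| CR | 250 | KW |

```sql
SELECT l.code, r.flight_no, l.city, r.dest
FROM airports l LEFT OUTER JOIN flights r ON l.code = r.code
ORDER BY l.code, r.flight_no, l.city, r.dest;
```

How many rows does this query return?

3

LEFT JOIN keeps every row from `airports`; unmatched rows get NULL for `flights`'s columns.
Matching on l.code = r.code.
- code=QE: no r row matches, row kept with r columns NULL.
- code=JV: no r row matches, row kept with r columns NULL.
- code=SG: no r row matches, row kept with r columns NULL.
Total: 0 matched + 3 padded = 3 rows.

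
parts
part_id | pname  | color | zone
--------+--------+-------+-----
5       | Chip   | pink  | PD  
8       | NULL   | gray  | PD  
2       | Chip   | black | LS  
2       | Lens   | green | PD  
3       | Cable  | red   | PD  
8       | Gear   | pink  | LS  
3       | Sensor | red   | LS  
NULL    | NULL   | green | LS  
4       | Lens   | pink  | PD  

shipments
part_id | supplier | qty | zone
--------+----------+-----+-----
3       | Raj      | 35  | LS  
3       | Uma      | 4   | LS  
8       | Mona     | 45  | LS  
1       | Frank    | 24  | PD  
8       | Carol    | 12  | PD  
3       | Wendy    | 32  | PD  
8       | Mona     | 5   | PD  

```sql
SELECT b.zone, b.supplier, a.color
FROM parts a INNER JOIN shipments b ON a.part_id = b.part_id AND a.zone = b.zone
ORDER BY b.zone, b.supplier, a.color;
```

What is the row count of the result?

INNER JOIN keeps only pairs where the ON condition holds.
Matching on a.part_id = b.part_id AND a.zone = b.zone. A NULL in a compared column never satisfies the condition.
Matched pairs: 6.
Total: 6 rows.

6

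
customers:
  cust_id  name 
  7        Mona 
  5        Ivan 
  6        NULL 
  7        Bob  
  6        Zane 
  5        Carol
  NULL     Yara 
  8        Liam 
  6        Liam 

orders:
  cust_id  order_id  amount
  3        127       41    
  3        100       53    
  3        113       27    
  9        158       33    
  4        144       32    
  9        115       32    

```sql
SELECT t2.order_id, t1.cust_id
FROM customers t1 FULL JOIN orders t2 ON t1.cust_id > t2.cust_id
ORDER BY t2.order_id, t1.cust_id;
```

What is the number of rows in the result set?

35

FULL OUTER JOIN keeps every row from both sides; unmatched rows get NULL for the other side's columns.
Matching on t1.cust_id > t2.cust_id. A NULL in a compared column never satisfies the condition.
Matched pairs: 32; unmatched t1 rows kept: 1; unmatched t2 rows kept: 2.
Total: 32 matched + 3 padded = 35 rows.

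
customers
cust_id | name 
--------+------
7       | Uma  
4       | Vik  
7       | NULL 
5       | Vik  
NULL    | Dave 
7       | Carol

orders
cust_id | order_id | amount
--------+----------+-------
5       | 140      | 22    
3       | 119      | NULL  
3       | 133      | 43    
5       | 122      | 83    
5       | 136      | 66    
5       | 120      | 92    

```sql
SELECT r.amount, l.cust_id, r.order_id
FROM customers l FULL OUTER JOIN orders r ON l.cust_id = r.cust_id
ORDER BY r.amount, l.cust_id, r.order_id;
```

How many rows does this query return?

FULL OUTER JOIN keeps every row from both sides; unmatched rows get NULL for the other side's columns.
Matching on l.cust_id = r.cust_id. A NULL in a compared column never satisfies the condition.
- l row (cust_id=7): no match → kept, r columns NULL.
- l row (cust_id=4): no match → kept, r columns NULL.
- l row (cust_id=7): no match → kept, r columns NULL.
- l row (cust_id=5): matches 4 r row(s) → 4 output row(s).
- l row (cust_id=NULL): no match → kept, r columns NULL.
- l row (cust_id=7): no match → kept, r columns NULL.
- 2 row(s) from r found no l partner → padded with NULL.
Total: 4 matched + 7 padded = 11 rows.

11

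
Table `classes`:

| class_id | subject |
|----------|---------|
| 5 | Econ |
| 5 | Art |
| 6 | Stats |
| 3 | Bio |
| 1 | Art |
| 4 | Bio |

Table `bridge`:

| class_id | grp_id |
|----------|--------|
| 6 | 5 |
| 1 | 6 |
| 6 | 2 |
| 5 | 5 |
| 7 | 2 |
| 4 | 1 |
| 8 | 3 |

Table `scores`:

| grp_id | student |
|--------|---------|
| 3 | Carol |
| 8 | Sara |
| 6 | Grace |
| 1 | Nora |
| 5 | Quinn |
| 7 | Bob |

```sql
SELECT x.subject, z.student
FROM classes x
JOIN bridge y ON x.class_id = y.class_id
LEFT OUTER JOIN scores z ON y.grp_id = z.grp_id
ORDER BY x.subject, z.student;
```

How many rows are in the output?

6

Evaluate left to right. First `classes x INNER JOIN bridge y` on class_id: 6 row(s).
Then LEFT JOIN `scores z` on grp_id: each of those 6 rows is kept; rows whose y.grp_id has no match in z get NULL for z's columns.
Result: 6 row(s).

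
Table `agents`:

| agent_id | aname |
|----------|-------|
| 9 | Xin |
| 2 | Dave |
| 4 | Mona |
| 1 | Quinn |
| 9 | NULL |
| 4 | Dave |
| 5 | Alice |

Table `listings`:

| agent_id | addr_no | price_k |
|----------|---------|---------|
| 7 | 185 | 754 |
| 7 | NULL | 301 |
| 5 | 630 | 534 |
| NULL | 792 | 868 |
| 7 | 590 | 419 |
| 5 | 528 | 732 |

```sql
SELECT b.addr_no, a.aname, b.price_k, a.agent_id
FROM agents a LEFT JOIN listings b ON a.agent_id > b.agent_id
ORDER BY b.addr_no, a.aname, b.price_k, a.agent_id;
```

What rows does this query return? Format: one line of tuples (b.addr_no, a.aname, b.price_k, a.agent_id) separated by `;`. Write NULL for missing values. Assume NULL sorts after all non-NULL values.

LEFT JOIN keeps every row from `agents`; unmatched rows get NULL for `listings`'s columns.
Matching on a.agent_id > b.agent_id. A NULL in a compared column never satisfies the condition.
- a row (agent_id=9): matches 5 b row(s) → 5 output row(s).
- a row (agent_id=2): no match → kept, b columns NULL.
- a row (agent_id=4): no match → kept, b columns NULL.
- a row (agent_id=1): no match → kept, b columns NULL.
- a row (agent_id=9): matches 5 b row(s) → 5 output row(s).
- a row (agent_id=4): no match → kept, b columns NULL.
- a row (agent_id=5): no match → kept, b columns NULL.

(185, Xin, 754, 9); (185, NULL, 754, 9); (528, Xin, 732, 9); (528, NULL, 732, 9); (590, Xin, 419, 9); (590, NULL, 419, 9); (630, Xin, 534, 9); (630, NULL, 534, 9); (NULL, Alice, NULL, 5); (NULL, Dave, NULL, 2); (NULL, Dave, NULL, 4); (NULL, Mona, NULL, 4); (NULL, Quinn, NULL, 1); (NULL, Xin, 301, 9); (NULL, NULL, 301, 9)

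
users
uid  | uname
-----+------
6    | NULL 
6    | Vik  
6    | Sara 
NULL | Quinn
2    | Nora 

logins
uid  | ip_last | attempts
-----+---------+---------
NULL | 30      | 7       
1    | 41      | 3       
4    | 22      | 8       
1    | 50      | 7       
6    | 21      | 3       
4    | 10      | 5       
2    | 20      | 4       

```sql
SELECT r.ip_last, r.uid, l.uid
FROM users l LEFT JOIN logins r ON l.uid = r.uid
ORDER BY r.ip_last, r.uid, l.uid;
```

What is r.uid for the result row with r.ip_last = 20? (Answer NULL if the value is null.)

2

LEFT JOIN keeps every row from `users`; unmatched rows get NULL for `logins`'s columns.
Matching on l.uid = r.uid. A NULL in a compared column never satisfies the condition.
- l row (uid=6): matches 1 r row(s) → 1 output row(s).
- l row (uid=6): matches 1 r row(s) → 1 output row(s).
- l row (uid=6): matches 1 r row(s) → 1 output row(s).
- l row (uid=NULL): no match → kept, r columns NULL.
- l row (uid=2): matches 1 r row(s) → 1 output row(s).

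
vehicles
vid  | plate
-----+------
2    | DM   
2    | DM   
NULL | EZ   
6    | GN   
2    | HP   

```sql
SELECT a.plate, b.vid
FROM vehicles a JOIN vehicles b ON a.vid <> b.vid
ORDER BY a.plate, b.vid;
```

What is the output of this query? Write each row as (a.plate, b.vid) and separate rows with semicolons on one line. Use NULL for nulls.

(DM, 6); (DM, 6); (GN, 2); (GN, 2); (GN, 2); (HP, 6)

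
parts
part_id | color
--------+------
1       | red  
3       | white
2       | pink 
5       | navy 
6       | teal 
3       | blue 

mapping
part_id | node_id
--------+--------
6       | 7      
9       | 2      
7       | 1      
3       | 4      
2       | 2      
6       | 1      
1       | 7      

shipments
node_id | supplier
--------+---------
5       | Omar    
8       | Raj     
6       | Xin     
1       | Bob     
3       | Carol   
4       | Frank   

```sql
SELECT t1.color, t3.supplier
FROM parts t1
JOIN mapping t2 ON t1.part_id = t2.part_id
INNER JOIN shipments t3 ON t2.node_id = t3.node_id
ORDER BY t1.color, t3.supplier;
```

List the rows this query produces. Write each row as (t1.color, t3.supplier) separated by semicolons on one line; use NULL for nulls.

Joins associate left-to-right: parts INNER JOIN mapping on part_id gives 6 intermediate row(s).
Then INNER JOIN `shipments t3` on node_id: keep only rows whose t2.node_id appears in t3.

(blue, Frank); (teal, Bob); (white, Frank)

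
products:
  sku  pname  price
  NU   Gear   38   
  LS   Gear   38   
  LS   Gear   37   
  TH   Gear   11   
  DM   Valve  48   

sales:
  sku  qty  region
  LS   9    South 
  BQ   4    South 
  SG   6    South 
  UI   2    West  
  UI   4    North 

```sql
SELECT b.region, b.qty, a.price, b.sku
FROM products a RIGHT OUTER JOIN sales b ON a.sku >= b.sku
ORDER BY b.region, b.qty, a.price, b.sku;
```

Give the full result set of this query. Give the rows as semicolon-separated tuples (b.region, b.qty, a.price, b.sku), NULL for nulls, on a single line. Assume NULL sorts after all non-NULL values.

RIGHT JOIN keeps every row from `sales`; unmatched rows get NULL for `products`'s columns.
Matching on a.sku >= b.sku.
- sku=NU: 2 matching b row(s), so 2 row(s) emitted.
- sku=LS: 2 matching b row(s), so 2 row(s) emitted.
- sku=LS: 2 matching b row(s), so 2 row(s) emitted.
- sku=TH: 3 matching b row(s), so 3 row(s) emitted.
- sku=DM: 1 matching b row(s), so 1 row(s) emitted.
- 2 row(s) from b found no a partner → padded with NULL.

(North, 4, NULL, UI); (South, 4, 11, BQ); (South, 4, 37, BQ); (South, 4, 38, BQ); (South, 4, 38, BQ); (South, 4, 48, BQ); (South, 6, 11, SG); (South, 9, 11, LS); (South, 9, 37, LS); (South, 9, 38, LS); (South, 9, 38, LS); (West, 2, NULL, UI)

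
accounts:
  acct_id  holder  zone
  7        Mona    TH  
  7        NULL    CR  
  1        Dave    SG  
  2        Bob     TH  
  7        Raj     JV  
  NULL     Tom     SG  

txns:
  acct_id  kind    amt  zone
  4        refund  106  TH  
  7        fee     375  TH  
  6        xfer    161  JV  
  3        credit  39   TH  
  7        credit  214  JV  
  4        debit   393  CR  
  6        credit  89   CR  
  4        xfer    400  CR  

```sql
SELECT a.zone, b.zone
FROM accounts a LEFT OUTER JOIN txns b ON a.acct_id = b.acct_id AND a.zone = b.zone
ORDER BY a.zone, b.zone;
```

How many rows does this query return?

LEFT JOIN keeps every row from `accounts`; unmatched rows get NULL for `txns`'s columns.
Matching on a.acct_id = b.acct_id AND a.zone = b.zone. A NULL in a compared column never satisfies the condition.
Matched pairs: 2; unmatched a rows kept: 4.
Total: 2 matched + 4 padded = 6 rows.

6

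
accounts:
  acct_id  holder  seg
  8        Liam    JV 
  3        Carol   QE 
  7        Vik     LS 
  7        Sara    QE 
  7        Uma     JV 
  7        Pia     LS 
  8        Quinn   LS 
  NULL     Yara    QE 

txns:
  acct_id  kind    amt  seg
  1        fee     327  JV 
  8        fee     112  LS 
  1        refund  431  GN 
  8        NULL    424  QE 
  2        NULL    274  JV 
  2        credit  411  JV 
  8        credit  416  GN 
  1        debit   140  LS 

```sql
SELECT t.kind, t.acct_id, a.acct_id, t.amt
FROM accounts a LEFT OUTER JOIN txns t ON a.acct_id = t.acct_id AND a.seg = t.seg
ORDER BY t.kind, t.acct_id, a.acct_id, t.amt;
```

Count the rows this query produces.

8

LEFT JOIN keeps every row from `accounts`; unmatched rows get NULL for `txns`'s columns.
Matching on a.acct_id = t.acct_id AND a.seg = t.seg. A NULL in a compared column never satisfies the condition.
- acct_id=8, seg=JV: no t row matches, row kept with t columns NULL.
- acct_id=3, seg=QE: no t row matches, row kept with t columns NULL.
- acct_id=7, seg=LS: no t row matches, row kept with t columns NULL.
- acct_id=7, seg=QE: no t row matches, row kept with t columns NULL.
- acct_id=7, seg=JV: no t row matches, row kept with t columns NULL.
- acct_id=7, seg=LS: no t row matches, row kept with t columns NULL.
- acct_id=8, seg=LS: 1 matching t row(s), so 1 row(s) emitted.
- acct_id=NULL, seg=QE: no t row matches, row kept with t columns NULL.
Total: 1 matched + 7 padded = 8 rows.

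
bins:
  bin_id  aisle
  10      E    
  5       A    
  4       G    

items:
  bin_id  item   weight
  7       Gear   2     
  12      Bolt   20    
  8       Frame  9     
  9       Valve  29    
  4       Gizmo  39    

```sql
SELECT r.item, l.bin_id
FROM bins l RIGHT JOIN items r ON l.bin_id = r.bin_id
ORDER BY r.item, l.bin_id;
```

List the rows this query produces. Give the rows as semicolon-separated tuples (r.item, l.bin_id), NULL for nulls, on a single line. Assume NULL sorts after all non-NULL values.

RIGHT JOIN keeps every row from `items`; unmatched rows get NULL for `bins`'s columns.
Matching on l.bin_id = r.bin_id.
- bin_id=10: no matching r row.
- bin_id=5: no matching r row.
- bin_id=4: 1 matching r row(s), so 1 row(s) emitted.
- plus 4 unmatched r row(s), each kept with NULL l columns.
After projecting and ordering:
r.item | l.bin_id
Bolt | NULL
Frame | NULL
Gear | NULL
Gizmo | 4
Valve | NULL

(Bolt, NULL); (Frame, NULL); (Gear, NULL); (Gizmo, 4); (Valve, NULL)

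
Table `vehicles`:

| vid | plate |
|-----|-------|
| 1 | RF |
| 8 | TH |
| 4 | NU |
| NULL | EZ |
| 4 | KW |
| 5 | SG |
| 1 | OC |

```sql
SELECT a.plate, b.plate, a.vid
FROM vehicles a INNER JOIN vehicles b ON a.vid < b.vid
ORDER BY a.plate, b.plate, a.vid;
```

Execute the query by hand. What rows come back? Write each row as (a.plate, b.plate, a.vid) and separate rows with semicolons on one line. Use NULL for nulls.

(KW, SG, 4); (KW, TH, 4); (NU, SG, 4); (NU, TH, 4); (OC, KW, 1); (OC, NU, 1); (OC, SG, 1); (OC, TH, 1); (RF, KW, 1); (RF, NU, 1); (RF, SG, 1); (RF, TH, 1); (SG, TH, 5)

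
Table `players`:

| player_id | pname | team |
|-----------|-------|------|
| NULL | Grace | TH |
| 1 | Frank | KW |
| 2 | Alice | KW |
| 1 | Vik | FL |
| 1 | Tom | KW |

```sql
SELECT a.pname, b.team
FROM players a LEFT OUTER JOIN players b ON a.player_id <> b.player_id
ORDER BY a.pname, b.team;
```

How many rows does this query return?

7

LEFT JOIN keeps every row from `players a`; unmatched rows get NULL for `players b`'s columns.
Matching on a.player_id <> b.player_id. A NULL in a compared column never satisfies the condition.
- player_id=NULL: no b row matches, row kept with b columns NULL.
- player_id=1: 1 matching b row(s), so 1 row(s) emitted.
- player_id=2: 3 matching b row(s), so 3 row(s) emitted.
- player_id=1: 1 matching b row(s), so 1 row(s) emitted.
- player_id=1: 1 matching b row(s), so 1 row(s) emitted.
Total: 6 matched + 1 padded = 7 rows.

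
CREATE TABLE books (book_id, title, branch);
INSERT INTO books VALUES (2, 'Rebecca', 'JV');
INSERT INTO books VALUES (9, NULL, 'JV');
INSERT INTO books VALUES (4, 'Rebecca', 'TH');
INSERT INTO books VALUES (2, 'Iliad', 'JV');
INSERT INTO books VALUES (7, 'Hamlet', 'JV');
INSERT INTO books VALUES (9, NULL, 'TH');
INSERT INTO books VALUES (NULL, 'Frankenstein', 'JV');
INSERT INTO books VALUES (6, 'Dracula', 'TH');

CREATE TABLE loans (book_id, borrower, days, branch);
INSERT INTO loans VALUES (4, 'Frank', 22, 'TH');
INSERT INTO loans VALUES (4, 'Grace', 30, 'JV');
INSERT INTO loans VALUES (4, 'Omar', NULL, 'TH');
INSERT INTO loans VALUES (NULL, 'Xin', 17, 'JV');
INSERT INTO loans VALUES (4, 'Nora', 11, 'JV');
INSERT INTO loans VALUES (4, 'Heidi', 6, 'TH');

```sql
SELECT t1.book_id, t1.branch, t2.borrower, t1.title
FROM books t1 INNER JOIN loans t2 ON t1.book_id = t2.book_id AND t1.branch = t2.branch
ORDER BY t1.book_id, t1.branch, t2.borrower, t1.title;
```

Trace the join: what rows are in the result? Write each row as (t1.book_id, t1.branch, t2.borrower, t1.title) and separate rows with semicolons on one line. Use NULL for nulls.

(4, TH, Frank, Rebecca); (4, TH, Heidi, Rebecca); (4, TH, Omar, Rebecca)

INNER JOIN keeps only pairs where the ON condition holds.
Matching on t1.book_id = t2.book_id AND t1.branch = t2.branch. A NULL in a compared column never satisfies the condition.
- t1 (book_id=2, branch=JV) has no partner → excluded.
- t1 (book_id=9, branch=JV) has no partner → excluded.
- t1 (book_id=4, branch=TH) pairs with 3 row(s) of t2.
- t1 (book_id=2, branch=JV) has no partner → excluded.
- t1 (book_id=7, branch=JV) has no partner → excluded.
- t1 (book_id=9, branch=TH) has no partner → excluded.
- t1 (book_id=NULL, branch=JV) has no partner → excluded.
- t1 (book_id=6, branch=TH) has no partner → excluded.
After projecting and ordering:
t1.book_id | t1.branch | t2.borrower | t1.title
4 | TH | Frank | Rebecca
4 | TH | Heidi | Rebecca
4 | TH | Omar | Rebecca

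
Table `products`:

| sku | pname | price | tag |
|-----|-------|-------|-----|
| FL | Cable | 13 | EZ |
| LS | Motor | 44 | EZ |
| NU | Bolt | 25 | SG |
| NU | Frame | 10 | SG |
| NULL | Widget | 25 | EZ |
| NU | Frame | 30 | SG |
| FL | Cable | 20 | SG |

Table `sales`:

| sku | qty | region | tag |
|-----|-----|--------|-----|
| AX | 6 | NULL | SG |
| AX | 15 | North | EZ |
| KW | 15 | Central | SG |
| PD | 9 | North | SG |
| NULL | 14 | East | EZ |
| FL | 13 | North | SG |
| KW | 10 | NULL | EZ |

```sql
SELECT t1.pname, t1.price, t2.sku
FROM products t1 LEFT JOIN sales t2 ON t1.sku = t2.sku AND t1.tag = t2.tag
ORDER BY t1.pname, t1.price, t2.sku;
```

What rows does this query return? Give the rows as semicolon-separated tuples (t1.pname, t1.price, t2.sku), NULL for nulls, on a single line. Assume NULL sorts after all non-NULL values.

LEFT JOIN keeps every row from `products`; unmatched rows get NULL for `sales`'s columns.
Matching on t1.sku = t2.sku AND t1.tag = t2.tag. A NULL in a compared column never satisfies the condition.
Matched pairs: 1; unmatched t1 rows kept: 6.

(Bolt, 25, NULL); (Cable, 13, NULL); (Cable, 20, FL); (Frame, 10, NULL); (Frame, 30, NULL); (Motor, 44, NULL); (Widget, 25, NULL)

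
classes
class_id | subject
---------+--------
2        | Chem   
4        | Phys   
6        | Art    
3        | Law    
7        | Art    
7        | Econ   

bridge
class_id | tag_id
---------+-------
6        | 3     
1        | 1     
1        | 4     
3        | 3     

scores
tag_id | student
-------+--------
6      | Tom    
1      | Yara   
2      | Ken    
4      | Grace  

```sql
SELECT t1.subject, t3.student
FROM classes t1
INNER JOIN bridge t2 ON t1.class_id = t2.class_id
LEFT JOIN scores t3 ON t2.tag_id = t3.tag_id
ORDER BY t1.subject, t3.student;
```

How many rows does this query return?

Evaluate left to right. First `classes t1 INNER JOIN bridge t2` on class_id: 2 row(s).
Then LEFT JOIN `scores t3` on tag_id: each of those 2 rows is kept; rows whose t2.tag_id has no match in t3 get NULL for t3's columns.
Result: 2 row(s).

2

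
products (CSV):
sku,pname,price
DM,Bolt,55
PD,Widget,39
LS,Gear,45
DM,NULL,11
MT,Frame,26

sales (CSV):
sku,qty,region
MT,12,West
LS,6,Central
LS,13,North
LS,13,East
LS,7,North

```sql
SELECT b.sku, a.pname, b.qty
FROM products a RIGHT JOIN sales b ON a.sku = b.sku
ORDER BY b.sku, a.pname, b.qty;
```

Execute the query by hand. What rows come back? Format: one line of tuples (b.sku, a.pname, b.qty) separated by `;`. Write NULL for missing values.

RIGHT JOIN keeps every row from `sales`; unmatched rows get NULL for `products`'s columns.
Matching on a.sku = b.sku.
Matched pairs: 5; unmatched b rows kept: 0.

(LS, Gear, 6); (LS, Gear, 7); (LS, Gear, 13); (LS, Gear, 13); (MT, Frame, 12)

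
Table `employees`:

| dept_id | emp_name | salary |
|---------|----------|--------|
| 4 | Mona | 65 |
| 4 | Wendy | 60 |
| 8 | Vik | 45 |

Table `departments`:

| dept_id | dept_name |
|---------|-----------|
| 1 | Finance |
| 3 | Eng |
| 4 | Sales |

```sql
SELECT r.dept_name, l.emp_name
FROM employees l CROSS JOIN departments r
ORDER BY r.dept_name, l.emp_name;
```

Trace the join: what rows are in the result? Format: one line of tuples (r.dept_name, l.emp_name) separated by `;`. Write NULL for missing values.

CROSS JOIN pairs every row of `employees` with every row of `departments`: 3 × 3 = 9 rows.

(Eng, Mona); (Eng, Vik); (Eng, Wendy); (Finance, Mona); (Finance, Vik); (Finance, Wendy); (Sales, Mona); (Sales, Vik); (Sales, Wendy)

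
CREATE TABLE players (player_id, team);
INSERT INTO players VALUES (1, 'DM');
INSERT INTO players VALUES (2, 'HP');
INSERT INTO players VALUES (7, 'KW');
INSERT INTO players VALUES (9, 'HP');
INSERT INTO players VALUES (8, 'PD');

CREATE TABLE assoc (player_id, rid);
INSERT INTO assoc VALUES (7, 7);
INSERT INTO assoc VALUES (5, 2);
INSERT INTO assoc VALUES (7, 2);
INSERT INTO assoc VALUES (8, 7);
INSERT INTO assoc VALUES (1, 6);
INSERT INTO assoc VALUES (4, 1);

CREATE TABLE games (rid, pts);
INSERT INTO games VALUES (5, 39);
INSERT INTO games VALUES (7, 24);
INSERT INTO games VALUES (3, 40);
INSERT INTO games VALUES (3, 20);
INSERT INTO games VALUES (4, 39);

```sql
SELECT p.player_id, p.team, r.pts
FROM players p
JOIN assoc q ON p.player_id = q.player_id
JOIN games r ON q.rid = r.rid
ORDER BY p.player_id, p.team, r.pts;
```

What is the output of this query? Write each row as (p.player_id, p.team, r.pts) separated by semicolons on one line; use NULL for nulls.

(7, KW, 24); (8, PD, 24)

Joins associate left-to-right: players INNER JOIN assoc on player_id gives 4 intermediate row(s).
Then INNER JOIN `games r` on rid: keep only rows whose q.rid appears in r.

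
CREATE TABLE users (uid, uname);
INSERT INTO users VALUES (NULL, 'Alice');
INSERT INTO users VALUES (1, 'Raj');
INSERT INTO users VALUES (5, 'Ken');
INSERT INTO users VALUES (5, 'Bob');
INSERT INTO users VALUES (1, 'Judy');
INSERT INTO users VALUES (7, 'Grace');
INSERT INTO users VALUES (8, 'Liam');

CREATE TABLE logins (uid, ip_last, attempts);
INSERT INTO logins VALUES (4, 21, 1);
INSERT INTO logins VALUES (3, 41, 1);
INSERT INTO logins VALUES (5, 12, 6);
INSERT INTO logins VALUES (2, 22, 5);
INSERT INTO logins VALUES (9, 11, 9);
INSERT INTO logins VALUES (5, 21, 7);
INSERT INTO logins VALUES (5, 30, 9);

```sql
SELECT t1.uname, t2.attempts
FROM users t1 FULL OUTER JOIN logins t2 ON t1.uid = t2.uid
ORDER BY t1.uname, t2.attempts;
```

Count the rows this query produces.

FULL OUTER JOIN keeps every row from both sides; unmatched rows get NULL for the other side's columns.
Matching on t1.uid = t2.uid. A NULL in a compared column never satisfies the condition.
- t1 row (uid=NULL): no match → kept, t2 columns NULL.
- t1 row (uid=1): no match → kept, t2 columns NULL.
- t1 row (uid=5): matches 3 t2 row(s) → 3 output row(s).
- t1 row (uid=5): matches 3 t2 row(s) → 3 output row(s).
- t1 row (uid=1): no match → kept, t2 columns NULL.
- t1 row (uid=7): no match → kept, t2 columns NULL.
- t1 row (uid=8): no match → kept, t2 columns NULL.
- 4 row(s) from t2 found no t1 partner → padded with NULL.
Total: 6 matched + 9 padded = 15 rows.

15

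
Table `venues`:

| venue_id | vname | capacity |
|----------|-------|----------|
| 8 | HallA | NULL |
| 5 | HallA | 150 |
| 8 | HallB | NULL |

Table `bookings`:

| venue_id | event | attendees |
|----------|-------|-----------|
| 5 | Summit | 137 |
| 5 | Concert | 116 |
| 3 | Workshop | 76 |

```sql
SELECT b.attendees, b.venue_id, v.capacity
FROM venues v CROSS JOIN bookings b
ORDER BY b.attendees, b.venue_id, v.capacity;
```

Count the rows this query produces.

CROSS JOIN pairs every row of `venues` with every row of `bookings`: 3 × 3 = 9 rows.

9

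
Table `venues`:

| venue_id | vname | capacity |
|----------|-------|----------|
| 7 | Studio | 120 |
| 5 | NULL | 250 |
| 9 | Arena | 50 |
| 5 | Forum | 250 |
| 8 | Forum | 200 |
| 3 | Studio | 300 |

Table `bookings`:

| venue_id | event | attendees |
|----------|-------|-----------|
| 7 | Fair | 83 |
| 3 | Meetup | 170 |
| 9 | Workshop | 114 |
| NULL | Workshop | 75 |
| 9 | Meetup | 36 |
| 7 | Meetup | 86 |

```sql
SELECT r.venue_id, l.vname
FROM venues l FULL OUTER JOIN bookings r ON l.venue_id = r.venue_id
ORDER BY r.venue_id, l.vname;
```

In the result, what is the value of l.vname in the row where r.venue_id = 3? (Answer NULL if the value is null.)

FULL OUTER JOIN keeps every row from both sides; unmatched rows get NULL for the other side's columns.
Matching on l.venue_id = r.venue_id. A NULL in a compared column never satisfies the condition.
- l[0] venue_id=7 → 2 match(es) in r → 2 row(s).
- l[1] venue_id=5 → no match; kept with NULLs on the r side.
- l[2] venue_id=9 → 2 match(es) in r → 2 row(s).
- l[3] venue_id=5 → no match; kept with NULLs on the r side.
- l[4] venue_id=8 → no match; kept with NULLs on the r side.
- l[5] venue_id=3 → 1 match(es) in r → 1 row(s).
- 1 row(s) from r found no l partner → padded with NULL.

Studio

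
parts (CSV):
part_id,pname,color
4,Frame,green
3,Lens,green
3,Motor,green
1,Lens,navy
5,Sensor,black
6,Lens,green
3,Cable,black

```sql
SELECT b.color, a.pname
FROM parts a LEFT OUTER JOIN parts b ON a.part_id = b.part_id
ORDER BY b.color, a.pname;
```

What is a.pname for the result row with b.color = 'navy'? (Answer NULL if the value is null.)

Lens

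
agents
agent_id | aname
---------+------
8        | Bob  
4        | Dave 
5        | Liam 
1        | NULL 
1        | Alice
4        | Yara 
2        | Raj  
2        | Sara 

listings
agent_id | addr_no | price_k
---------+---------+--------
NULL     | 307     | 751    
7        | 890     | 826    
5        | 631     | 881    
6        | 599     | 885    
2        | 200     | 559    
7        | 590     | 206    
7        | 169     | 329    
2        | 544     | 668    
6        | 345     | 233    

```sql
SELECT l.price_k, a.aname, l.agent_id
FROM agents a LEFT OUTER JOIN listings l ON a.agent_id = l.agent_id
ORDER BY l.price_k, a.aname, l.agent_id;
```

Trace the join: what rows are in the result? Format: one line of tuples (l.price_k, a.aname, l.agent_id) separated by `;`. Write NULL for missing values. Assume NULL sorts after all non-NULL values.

(559, Raj, 2); (559, Sara, 2); (668, Raj, 2); (668, Sara, 2); (881, Liam, 5); (NULL, Alice, NULL); (NULL, Bob, NULL); (NULL, Dave, NULL); (NULL, Yara, NULL); (NULL, NULL, NULL)

LEFT JOIN keeps every row from `agents`; unmatched rows get NULL for `listings`'s columns.
Matching on a.agent_id = l.agent_id. A NULL in a compared column never satisfies the condition.
- a row (agent_id=8): no match → kept, l columns NULL.
- a row (agent_id=4): no match → kept, l columns NULL.
- a row (agent_id=5): matches 1 l row(s) → 1 output row(s).
- a row (agent_id=1): no match → kept, l columns NULL.
- a row (agent_id=1): no match → kept, l columns NULL.
- a row (agent_id=4): no match → kept, l columns NULL.
- a row (agent_id=2): matches 2 l row(s) → 2 output row(s).
- a row (agent_id=2): matches 2 l row(s) → 2 output row(s).
After projecting and ordering:
l.price_k | a.aname | l.agent_id
559 | Raj | 2
559 | Sara | 2
668 | Raj | 2
668 | Sara | 2
881 | Liam | 5
NULL | Alice | NULL
NULL | Bob | NULL
NULL | Dave | NULL
NULL | Yara | NULL
NULL | NULL | NULL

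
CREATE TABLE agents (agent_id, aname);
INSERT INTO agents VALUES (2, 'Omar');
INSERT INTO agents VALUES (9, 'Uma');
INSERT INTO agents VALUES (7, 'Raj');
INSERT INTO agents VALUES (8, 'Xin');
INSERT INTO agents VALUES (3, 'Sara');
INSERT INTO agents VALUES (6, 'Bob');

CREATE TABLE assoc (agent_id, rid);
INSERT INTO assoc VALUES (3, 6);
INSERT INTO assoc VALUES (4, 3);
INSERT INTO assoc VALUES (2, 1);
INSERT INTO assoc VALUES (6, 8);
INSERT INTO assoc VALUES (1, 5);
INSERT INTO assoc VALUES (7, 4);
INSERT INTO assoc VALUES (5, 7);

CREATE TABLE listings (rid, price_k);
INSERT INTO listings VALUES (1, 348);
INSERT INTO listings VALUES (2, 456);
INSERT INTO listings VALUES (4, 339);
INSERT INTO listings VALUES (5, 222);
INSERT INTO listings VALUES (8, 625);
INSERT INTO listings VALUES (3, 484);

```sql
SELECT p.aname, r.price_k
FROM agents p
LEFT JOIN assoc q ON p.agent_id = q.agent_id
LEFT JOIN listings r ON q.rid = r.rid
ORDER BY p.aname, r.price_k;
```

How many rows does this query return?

Evaluate left to right. First `agents p LEFT JOIN assoc q` on agent_id: 6 row(s).
Then LEFT JOIN `listings r` on rid: each of those 6 rows is kept; rows whose q.rid has no match in r get NULL for r's columns.
Result: 6 row(s).

6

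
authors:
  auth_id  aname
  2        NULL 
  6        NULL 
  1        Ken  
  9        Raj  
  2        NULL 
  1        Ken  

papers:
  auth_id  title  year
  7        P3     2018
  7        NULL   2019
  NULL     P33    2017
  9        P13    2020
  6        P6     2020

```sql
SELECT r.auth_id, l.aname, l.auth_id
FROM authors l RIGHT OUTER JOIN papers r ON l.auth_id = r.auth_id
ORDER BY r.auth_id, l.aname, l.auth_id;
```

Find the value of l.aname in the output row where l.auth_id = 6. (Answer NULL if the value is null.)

NULL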